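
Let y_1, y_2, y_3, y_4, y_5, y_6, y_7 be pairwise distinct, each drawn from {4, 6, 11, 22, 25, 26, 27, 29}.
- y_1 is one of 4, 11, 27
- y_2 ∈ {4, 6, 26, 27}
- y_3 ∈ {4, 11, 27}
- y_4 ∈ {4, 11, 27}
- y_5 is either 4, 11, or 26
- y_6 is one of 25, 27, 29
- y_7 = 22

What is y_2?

6

y_7 must be 22 (only option left).
y_1, y_3, y_4 share exactly the 3 values {4, 11, 27}; by pigeonhole those values go to them, so strike 4, 11, 27 from y_2, y_5, y_6.
That leaves y_5 = 26. Eliminate 26 elsewhere: y_2.
So y_2 = 6.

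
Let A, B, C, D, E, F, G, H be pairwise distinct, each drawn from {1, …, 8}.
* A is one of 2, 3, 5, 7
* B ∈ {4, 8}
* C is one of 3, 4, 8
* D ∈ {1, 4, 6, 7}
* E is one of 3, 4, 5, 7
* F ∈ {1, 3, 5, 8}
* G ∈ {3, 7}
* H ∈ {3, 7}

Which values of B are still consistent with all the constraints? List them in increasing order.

The 8 variables together cover exactly {1, 2, 3, 4, 5, 6, 7, 8} — 8 values for 8 variables — and 2 appears only in A's list, so A = 2.
The 7 still-open variables draw from only 7 values {1, 3, 4, 5, 6, 7, 8}, so each is used; only D can be 6, hence D = 6.
The 6 still-open variables together cover exactly {1, 3, 4, 5, 7, 8} — 6 values for 6 variables — and 1 appears only in F's list, so F = 1.
The 5 still-open variables together cover exactly {3, 4, 5, 7, 8} — 5 values for 5 variables — and 5 appears only in E's list, so E = 5.
The 2 variables G and H are confined to {3, 7}, which locks those values in; drop them from C.
No further eliminations apply; B can still be any of 4, 8.

4, 8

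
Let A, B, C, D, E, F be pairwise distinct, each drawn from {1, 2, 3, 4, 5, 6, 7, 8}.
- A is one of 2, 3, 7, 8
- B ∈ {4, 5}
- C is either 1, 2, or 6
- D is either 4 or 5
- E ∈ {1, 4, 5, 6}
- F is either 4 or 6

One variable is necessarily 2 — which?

C

B and D between them cover only {4, 5} — a naked pair. Remove those values from E, F.
F has just one choice, so F = 6. So C, E can't be 6.
E has just one choice, so E = 1. Eliminate 1 elsewhere: C.
So 2 goes to C.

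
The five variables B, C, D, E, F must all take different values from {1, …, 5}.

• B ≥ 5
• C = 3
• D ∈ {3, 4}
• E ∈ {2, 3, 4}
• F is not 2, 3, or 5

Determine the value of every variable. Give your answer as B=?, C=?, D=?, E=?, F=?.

B must be 5 (only option left).
C must be 3 (only option left). So D, E can't be 3.
D's domain is down to {4}, so D = 4. Strike 4 from E, F.
E's domain is down to {2}, so E = 2.
F has just one choice, so F = 1.

B=5, C=3, D=4, E=2, F=1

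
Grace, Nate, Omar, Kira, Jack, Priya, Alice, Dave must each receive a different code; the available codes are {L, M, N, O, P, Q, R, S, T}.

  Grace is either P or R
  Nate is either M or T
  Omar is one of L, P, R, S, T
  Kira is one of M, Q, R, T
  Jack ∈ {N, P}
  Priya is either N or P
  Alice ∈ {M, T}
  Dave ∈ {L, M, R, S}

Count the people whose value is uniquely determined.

The 8 variables draw from only 8 values {L, M, N, P, Q, R, S, T}, so each is used; only Kira can be Q, hence Kira = Q.
The 2 variables Nate and Alice are confined to {M, T}, which locks those values in; drop them from Omar, Dave.
Jack and Priya share exactly the 2 values {N, P}; by pigeonhole those values go to them, so strike N, P from Grace, Omar.
That leaves Grace = R. Remove R from Omar, Dave.
Determined: Grace=R, Kira=Q. The other people each still have more than one consistent value. That makes 2.

2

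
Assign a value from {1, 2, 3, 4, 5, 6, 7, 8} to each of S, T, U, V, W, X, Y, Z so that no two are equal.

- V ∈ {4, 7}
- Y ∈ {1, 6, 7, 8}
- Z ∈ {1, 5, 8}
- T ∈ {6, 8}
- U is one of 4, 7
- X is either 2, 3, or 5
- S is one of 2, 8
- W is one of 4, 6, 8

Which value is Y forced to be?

Among the 8 variables, 3 fits only X (and all 8 values in {1, 2, 3, 4, 5, 6, 7, 8} must be used), so X = 3.
The 7 still-open variables draw from only 7 values {1, 2, 4, 5, 6, 7, 8}, so each is used; only S can be 2, hence S = 2.
The 6 still-open variables together cover exactly {1, 4, 5, 6, 7, 8} — 6 values for 6 variables — and 5 appears only in Z's list, so Z = 5.
Among the 5 still-open variables, 1 fits only Y (and all 5 values in {1, 4, 6, 7, 8} must be used), so Y = 1.

1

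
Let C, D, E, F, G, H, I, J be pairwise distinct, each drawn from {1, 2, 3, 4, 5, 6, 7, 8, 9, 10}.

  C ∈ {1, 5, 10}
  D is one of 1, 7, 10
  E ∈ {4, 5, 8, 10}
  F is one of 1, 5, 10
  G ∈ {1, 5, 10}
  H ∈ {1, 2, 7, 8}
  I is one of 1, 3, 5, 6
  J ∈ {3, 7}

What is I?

6

C, F, G between them cover only {1, 5, 10} — a naked triple. Remove those values from D, E, H, I.
D has just one choice, so D = 7. Eliminate 7 elsewhere: H, J.
J must be 3 (only option left). Remove 3 from I.
So I = 6.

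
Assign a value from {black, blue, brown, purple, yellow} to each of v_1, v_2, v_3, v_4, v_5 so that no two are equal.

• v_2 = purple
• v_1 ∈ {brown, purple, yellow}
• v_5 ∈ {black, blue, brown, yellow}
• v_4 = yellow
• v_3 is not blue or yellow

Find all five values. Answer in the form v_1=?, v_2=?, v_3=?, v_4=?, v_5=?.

v_1=brown, v_2=purple, v_3=black, v_4=yellow, v_5=blue

v_2 must be purple (only option left). Eliminate purple elsewhere: v_1, v_3.
v_4's domain is down to {yellow}, so v_4 = yellow. Remove yellow from v_1, v_5.
v_1 has just one choice, so v_1 = brown. Eliminate brown elsewhere: v_3, v_5.
v_3 must be black (only option left). Remove black from v_5.
That leaves v_5 = blue.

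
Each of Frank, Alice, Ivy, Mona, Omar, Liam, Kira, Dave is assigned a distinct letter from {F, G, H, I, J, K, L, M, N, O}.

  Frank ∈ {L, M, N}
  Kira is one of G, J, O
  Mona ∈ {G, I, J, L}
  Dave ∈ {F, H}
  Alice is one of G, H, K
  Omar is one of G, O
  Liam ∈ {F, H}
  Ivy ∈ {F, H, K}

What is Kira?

J

Liam and Dave between them cover only {F, H} — a naked pair. Remove those values from Alice, Ivy.
That leaves Ivy = K. So Alice can't be K.
Alice must be G (only option left). Strike G from Mona, Omar, Kira.
That leaves Omar = O. Remove O from Kira.
So Kira = J.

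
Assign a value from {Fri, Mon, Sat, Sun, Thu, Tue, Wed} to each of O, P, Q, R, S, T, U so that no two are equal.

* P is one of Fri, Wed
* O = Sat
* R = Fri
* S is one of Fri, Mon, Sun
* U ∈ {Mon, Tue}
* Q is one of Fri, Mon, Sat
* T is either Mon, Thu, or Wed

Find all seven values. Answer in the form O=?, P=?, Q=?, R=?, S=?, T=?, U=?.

O=Sat, P=Wed, Q=Mon, R=Fri, S=Sun, T=Thu, U=Tue

O has just one choice, so O = Sat. So Q can't be Sat.
R must be Fri (only option left). Strike Fri from P, Q, S.
P's domain is down to {Wed}, so P = Wed. So T can't be Wed.
Q must be Mon (only option left). So S, T, U can't be Mon.
S has just one choice, so S = Sun.
T's domain is down to {Thu}, so T = Thu.
U must be Tue (only option left).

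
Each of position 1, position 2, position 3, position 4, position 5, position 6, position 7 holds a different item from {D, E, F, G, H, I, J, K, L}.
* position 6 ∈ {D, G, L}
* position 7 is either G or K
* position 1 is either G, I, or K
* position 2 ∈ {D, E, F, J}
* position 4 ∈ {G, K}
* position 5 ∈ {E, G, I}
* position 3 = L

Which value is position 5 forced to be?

E

position 3 must be L (only option left). So position 6 can't be L.
position 4 and position 7 between them cover only {G, K} — a naked pair. Remove those values from position 1, position 5, position 6.
That leaves position 1 = I. Strike I from position 5.
So position 5 = E.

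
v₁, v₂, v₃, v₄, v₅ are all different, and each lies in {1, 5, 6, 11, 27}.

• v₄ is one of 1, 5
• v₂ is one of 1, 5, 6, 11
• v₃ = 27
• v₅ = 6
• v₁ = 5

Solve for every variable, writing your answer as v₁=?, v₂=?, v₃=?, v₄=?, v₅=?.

v₁=5, v₂=11, v₃=27, v₄=1, v₅=6

v₁'s domain is down to {5}, so v₁ = 5. So v₂, v₄ can't be 5.
v₃ must be 27 (only option left).
v₄'s domain is down to {1}, so v₄ = 1. Remove 1 from v₂.
That leaves v₅ = 6. So v₂ can't be 6.
That leaves v₂ = 11.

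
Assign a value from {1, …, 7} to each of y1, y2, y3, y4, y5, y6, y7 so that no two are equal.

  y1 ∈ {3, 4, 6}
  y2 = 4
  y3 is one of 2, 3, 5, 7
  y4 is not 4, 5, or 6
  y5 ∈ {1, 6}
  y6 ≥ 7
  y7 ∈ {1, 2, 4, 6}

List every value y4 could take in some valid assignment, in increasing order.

1, 2, 3

y2's domain is down to {4}, so y2 = 4. Eliminate 4 elsewhere: y1, y7.
y6 must be 7 (only option left). Remove 7 from y3, y4.
The 5 still-open variables draw from only 5 values {1, 2, 3, 5, 6}, so each is used; only y3 can be 5, hence y3 = 5.
No further eliminations apply; y4 can still be any of 1, 2, 3.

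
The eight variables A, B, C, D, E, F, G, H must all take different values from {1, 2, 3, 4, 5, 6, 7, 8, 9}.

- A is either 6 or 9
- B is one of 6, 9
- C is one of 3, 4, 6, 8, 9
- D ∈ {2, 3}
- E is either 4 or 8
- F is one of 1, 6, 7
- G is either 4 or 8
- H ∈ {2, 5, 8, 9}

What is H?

5

A and B between them cover only {6, 9} — a naked pair. Remove those values from C, F, H.
The 2 variables E and G are confined to {4, 8}, which locks those values in; drop them from C, H.
C's domain is down to {3}, so C = 3. Remove 3 from D.
D has just one choice, so D = 2. Remove 2 from H.
So H = 5.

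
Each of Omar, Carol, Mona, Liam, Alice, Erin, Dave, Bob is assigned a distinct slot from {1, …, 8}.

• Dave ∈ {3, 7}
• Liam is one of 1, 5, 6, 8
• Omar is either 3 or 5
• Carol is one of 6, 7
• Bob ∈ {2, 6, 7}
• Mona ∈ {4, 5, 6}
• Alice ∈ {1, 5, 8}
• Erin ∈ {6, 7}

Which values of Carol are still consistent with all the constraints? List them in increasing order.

6, 7

The 8 variables together cover exactly {1, 2, 3, 4, 5, 6, 7, 8} — 8 values for 8 variables — and 2 appears only in Bob's list, so Bob = 2.
Among the 7 still-open variables, 4 fits only Mona (and all 7 values in {1, 3, 4, 5, 6, 7, 8} must be used), so Mona = 4.
Carol and Erin between them cover only {6, 7} — a naked pair. Remove those values from Liam, Dave.
Dave must be 3 (only option left). Eliminate 3 elsewhere: Omar.
Omar's domain is down to {5}, so Omar = 5. Remove 5 from Liam, Alice.
No further eliminations apply; Carol can still be any of 6, 7.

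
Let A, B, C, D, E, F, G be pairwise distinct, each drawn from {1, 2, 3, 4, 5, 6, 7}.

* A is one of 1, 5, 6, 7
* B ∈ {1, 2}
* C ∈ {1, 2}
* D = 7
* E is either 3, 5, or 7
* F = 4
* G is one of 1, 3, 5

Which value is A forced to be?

D has just one choice, so D = 7. So A, E can't be 7.
F must be 4 (only option left).
The 5 still-open variables together cover exactly {1, 2, 3, 5, 6} — 5 values for 5 variables — and 6 appears only in A's list, so A = 6.

6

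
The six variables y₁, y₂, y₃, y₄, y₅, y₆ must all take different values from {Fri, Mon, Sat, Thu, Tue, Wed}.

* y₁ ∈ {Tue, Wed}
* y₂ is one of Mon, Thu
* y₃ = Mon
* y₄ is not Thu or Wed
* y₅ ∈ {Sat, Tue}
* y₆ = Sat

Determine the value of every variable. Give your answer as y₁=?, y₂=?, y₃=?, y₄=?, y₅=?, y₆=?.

y₁=Wed, y₂=Thu, y₃=Mon, y₄=Fri, y₅=Tue, y₆=Sat

y₃ must be Mon (only option left). Eliminate Mon elsewhere: y₂, y₄.
y₆ must be Sat (only option left). Eliminate Sat elsewhere: y₄, y₅.
y₂'s domain is down to {Thu}, so y₂ = Thu.
That leaves y₅ = Tue. So y₁, y₄ can't be Tue.
y₁ must be Wed (only option left).
y₄ must be Fri (only option left).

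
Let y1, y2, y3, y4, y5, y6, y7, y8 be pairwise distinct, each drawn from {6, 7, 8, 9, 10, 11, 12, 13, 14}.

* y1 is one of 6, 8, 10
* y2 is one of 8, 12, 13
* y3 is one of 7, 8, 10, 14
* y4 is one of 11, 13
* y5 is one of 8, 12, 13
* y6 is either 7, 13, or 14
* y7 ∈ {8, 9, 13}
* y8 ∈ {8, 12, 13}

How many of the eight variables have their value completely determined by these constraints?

2

The 3 variables y2, y5, y8 are confined to {8, 12, 13}, which locks those values in; drop them from y1, y3, y4, y6, y7.
That leaves y4 = 11.
y7's domain is down to {9}, so y7 = 9.
Determined: y4=11, y7=9. The other variables each still have more than one consistent value. That makes 2.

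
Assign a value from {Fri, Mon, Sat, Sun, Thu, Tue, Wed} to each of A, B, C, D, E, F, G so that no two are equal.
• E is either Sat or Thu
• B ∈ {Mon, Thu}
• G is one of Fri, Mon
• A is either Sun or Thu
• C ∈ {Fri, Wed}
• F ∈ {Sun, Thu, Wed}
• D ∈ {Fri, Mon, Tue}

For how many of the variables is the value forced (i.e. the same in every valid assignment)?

2

The 7 variables draw from only 7 values {Fri, Mon, Sat, Sun, Thu, Tue, Wed}, so each is used; only E can be Sat, hence E = Sat.
Among the 6 still-open variables, Tue fits only D (and all 6 values in {Fri, Mon, Sun, Thu, Tue, Wed} must be used), so D = Tue.
Determined: D=Tue, E=Sat. The other variables each still have more than one consistent value. That makes 2.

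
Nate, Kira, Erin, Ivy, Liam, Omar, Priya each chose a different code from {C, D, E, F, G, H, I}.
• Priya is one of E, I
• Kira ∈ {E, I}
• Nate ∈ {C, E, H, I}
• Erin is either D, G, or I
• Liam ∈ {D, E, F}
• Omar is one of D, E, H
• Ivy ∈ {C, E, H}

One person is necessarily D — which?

Among the 7 variables, F fits only Liam (and all 7 values in {C, D, E, F, G, H, I} must be used), so Liam = F.
The 6 still-open variables together cover exactly {C, D, E, G, H, I} — 6 values for 6 variables — and G appears only in Erin's list, so Erin = G.
The 5 still-open variables together cover exactly {C, D, E, H, I} — 5 values for 5 variables — and D appears only in Omar's list, so Omar = D.

Omar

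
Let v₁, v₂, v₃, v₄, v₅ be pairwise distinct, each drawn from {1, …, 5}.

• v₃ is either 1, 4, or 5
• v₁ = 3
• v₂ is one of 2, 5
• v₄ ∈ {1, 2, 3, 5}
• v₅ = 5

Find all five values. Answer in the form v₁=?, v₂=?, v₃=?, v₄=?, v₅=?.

v₁=3, v₂=2, v₃=4, v₄=1, v₅=5

v₁ has just one choice, so v₁ = 3. Strike 3 from v₄.
v₅ must be 5 (only option left). Strike 5 from v₂, v₃, v₄.
That leaves v₂ = 2. So v₄ can't be 2.
v₄ has just one choice, so v₄ = 1. Remove 1 from v₃.
That leaves v₃ = 4.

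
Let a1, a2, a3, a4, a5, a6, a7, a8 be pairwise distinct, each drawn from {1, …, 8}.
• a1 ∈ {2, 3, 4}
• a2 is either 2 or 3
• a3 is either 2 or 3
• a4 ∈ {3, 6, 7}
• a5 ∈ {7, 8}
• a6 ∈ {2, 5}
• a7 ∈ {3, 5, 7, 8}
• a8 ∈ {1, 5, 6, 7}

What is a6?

5

Among the 8 variables, 1 fits only a8 (and all 8 values in {1, 2, 3, 4, 5, 6, 7, 8} must be used), so a8 = 1.
The 7 still-open variables together cover exactly {2, 3, 4, 5, 6, 7, 8} — 7 values for 7 variables — and 4 appears only in a1's list, so a1 = 4.
Among the 6 still-open variables, 6 fits only a4 (and all 6 values in {2, 3, 5, 6, 7, 8} must be used), so a4 = 6.
The 2 variables a2 and a3 are confined to {2, 3}, which locks those values in; drop them from a6, a7.
So a6 = 5.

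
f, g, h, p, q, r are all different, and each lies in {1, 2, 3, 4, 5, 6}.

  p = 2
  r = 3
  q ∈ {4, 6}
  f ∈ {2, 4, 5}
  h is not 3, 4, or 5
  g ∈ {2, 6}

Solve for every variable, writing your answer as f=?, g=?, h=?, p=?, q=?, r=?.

p's domain is down to {2}, so p = 2. So f, g, h can't be 2.
r must be 3 (only option left).
g has just one choice, so g = 6. So h, q can't be 6.
h has just one choice, so h = 1.
q's domain is down to {4}, so q = 4. Eliminate 4 elsewhere: f.
f's domain is down to {5}, so f = 5.

f=5, g=6, h=1, p=2, q=4, r=3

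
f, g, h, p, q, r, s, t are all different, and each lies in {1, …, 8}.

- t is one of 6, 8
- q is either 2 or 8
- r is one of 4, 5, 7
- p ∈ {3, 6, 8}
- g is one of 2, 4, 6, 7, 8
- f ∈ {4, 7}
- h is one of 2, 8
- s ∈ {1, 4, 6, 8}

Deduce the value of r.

The 8 variables together cover exactly {1, 2, 3, 4, 5, 6, 7, 8} — 8 values for 8 variables — and 1 appears only in s's list, so s = 1.
Among the 7 still-open variables, 3 fits only p (and all 7 values in {2, 3, 4, 5, 6, 7, 8} must be used), so p = 3.
The 6 still-open variables draw from only 6 values {2, 4, 5, 6, 7, 8}, so each is used; only r can be 5, hence r = 5.

5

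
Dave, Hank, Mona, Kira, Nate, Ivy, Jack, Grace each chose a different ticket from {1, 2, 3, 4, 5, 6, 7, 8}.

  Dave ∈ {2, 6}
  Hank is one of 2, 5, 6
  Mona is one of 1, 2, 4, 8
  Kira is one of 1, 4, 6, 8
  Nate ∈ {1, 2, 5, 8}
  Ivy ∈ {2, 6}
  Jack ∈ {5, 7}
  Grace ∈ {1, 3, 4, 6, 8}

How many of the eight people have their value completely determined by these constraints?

3

Among the 8 variables, 3 fits only Grace (and all 8 values in {1, 2, 3, 4, 5, 6, 7, 8} must be used), so Grace = 3.
Among the 7 still-open variables, 7 fits only Jack (and all 7 values in {1, 2, 4, 5, 6, 7, 8} must be used), so Jack = 7.
Dave and Ivy share exactly the 2 values {2, 6}; by pigeonhole those values go to them, so strike 2, 6 from Hank, Mona, Kira, Nate.
Hank's domain is down to {5}, so Hank = 5. Strike 5 from Nate.
Determined: Hank=5, Jack=7, Grace=3. The other people each still have more than one consistent value. That makes 3.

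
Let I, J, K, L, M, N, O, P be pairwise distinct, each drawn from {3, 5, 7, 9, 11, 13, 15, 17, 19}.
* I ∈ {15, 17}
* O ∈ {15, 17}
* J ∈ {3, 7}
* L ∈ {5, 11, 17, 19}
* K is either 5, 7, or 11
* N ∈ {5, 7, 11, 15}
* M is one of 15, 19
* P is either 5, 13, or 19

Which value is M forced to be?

19

Among the 8 variables, 3 fits only J (and all 8 values in {3, 5, 7, 11, 13, 15, 17, 19} must be used), so J = 3.
Among the 7 still-open variables, 13 fits only P (and all 7 values in {5, 7, 11, 13, 15, 17, 19} must be used), so P = 13.
The 2 variables I and O are confined to {15, 17}, which locks those values in; drop them from L, M, N.
So M = 19.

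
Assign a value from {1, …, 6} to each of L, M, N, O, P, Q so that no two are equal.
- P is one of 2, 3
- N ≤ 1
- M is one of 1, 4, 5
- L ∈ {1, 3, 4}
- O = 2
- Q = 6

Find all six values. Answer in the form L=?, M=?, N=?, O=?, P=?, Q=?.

L=4, M=5, N=1, O=2, P=3, Q=6

N has just one choice, so N = 1. Strike 1 from L, M.
O's domain is down to {2}, so O = 2. Eliminate 2 elsewhere: P.
P's domain is down to {3}, so P = 3. Remove 3 from L.
Q's domain is down to {6}, so Q = 6.
That leaves L = 4. Eliminate 4 elsewhere: M.
M has just one choice, so M = 5.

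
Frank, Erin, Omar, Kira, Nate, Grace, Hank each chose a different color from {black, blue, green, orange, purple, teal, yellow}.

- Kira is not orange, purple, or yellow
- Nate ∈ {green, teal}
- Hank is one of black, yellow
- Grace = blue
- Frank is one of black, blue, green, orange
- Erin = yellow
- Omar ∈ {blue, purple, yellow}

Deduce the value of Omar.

purple

Erin must be yellow (only option left). Strike yellow from Omar, Hank.
Grace must be blue (only option left). Remove blue from Frank, Omar, Kira.
So Omar = purple.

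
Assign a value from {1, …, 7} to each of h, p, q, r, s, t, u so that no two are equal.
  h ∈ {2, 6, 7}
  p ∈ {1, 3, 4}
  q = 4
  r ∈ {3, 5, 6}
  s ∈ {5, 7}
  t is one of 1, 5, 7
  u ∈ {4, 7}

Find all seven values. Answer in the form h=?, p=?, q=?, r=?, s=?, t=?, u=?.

h=2, p=3, q=4, r=6, s=5, t=1, u=7

q's domain is down to {4}, so q = 4. So p, u can't be 4.
u's domain is down to {7}, so u = 7. Eliminate 7 elsewhere: h, s, t.
That leaves s = 5. Strike 5 from r, t.
t must be 1 (only option left). Strike 1 from p.
p must be 3 (only option left). Remove 3 from r.
r must be 6 (only option left). Strike 6 from h.
That leaves h = 2.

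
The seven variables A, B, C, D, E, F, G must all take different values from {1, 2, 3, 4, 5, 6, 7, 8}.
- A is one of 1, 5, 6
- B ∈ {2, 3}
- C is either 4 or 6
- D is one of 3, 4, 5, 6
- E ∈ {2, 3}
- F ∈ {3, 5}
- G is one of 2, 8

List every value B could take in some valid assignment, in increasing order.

2, 3

The 7 variables together cover exactly {1, 2, 3, 4, 5, 6, 8} — 7 values for 7 variables — and 1 appears only in A's list, so A = 1.
The 6 still-open variables draw from only 6 values {2, 3, 4, 5, 6, 8}, so each is used; only G can be 8, hence G = 8.
B and E share exactly the 2 values {2, 3}; by pigeonhole those values go to them, so strike 2, 3 from D, F.
F has just one choice, so F = 5. Strike 5 from D.
No further eliminations apply; B can still be any of 2, 3.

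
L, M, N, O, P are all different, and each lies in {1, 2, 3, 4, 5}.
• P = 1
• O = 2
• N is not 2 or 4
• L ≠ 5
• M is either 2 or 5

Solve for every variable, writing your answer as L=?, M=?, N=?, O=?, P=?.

L=4, M=5, N=3, O=2, P=1

O has just one choice, so O = 2. Strike 2 from L, M.
P's domain is down to {1}, so P = 1. Strike 1 from L, N.
M must be 5 (only option left). So N can't be 5.
N has just one choice, so N = 3. So L can't be 3.
That leaves L = 4.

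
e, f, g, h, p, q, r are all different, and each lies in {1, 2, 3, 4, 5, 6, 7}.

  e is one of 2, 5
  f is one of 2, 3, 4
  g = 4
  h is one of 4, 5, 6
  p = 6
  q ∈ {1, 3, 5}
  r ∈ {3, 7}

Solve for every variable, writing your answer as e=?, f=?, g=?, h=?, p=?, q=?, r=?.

e=2, f=3, g=4, h=5, p=6, q=1, r=7

g must be 4 (only option left). Eliminate 4 elsewhere: f, h.
p must be 6 (only option left). Remove 6 from h.
h must be 5 (only option left). Strike 5 from e, q.
e has just one choice, so e = 2. So f can't be 2.
That leaves f = 3. So q, r can't be 3.
That leaves q = 1.
r has just one choice, so r = 7.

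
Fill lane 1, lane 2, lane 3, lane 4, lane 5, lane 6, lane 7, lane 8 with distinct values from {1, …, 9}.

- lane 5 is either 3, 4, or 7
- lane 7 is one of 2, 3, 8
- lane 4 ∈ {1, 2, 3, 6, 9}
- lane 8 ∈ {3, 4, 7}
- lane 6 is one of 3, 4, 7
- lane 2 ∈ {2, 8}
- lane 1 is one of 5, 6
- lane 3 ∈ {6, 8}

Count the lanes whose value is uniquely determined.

The 3 variables lane 5, lane 6, lane 8 are confined to {3, 4, 7}, which locks those values in; drop them from lane 4, lane 7.
lane 2 and lane 7 share exactly the 2 values {2, 8}; by pigeonhole those values go to them, so strike 2, 8 from lane 3, lane 4.
That leaves lane 3 = 6. Remove 6 from lane 1, lane 4.
lane 1 has just one choice, so lane 1 = 5.
Determined: lane 1=5, lane 3=6. The other lanes each still have more than one consistent value. That makes 2.

2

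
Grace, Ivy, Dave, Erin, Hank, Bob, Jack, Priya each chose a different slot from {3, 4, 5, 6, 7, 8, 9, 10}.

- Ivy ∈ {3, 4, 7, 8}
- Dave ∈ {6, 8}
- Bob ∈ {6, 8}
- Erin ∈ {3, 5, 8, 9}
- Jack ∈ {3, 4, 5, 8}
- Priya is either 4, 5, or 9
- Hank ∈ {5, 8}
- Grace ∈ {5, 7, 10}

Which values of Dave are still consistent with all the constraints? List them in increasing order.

The 8 variables together cover exactly {3, 4, 5, 6, 7, 8, 9, 10} — 8 values for 8 variables — and 10 appears only in Grace's list, so Grace = 10.
The 7 still-open variables together cover exactly {3, 4, 5, 6, 7, 8, 9} — 7 values for 7 variables — and 7 appears only in Ivy's list, so Ivy = 7.
Dave and Bob share exactly the 2 values {6, 8}; by pigeonhole those values go to them, so strike 6, 8 from Erin, Hank, Jack.
Hank has just one choice, so Hank = 5. Eliminate 5 elsewhere: Erin, Jack, Priya.
No further eliminations apply; Dave can still be any of 6, 8.

6, 8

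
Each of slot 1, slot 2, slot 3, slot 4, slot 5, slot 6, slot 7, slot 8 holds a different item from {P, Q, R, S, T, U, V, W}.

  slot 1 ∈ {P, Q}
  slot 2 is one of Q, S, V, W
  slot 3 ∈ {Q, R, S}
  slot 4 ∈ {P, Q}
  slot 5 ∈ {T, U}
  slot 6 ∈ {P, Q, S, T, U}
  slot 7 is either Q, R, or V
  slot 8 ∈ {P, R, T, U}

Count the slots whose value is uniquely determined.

The 8 variables draw from only 8 values {P, Q, R, S, T, U, V, W}, so each is used; only slot 2 can be W, hence slot 2 = W.
The 7 still-open variables draw from only 7 values {P, Q, R, S, T, U, V}, so each is used; only slot 7 can be V, hence slot 7 = V.
The 2 variables slot 1 and slot 4 are confined to {P, Q}, which locks those values in; drop them from slot 3, slot 6, slot 8.
Determined: slot 2=W, slot 7=V. The other slots each still have more than one consistent value. That makes 2.

2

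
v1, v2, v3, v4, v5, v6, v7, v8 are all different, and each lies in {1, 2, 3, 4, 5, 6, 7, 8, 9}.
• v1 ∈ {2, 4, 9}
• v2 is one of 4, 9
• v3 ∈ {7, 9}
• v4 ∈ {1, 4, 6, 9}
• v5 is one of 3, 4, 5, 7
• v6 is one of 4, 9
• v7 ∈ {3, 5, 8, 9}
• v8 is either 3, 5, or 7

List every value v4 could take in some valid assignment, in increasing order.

1, 6

The 2 variables v2 and v6 are confined to {4, 9}, which locks those values in; drop them from v1, v3, v4, v5, v7.
That leaves v1 = 2.
v3's domain is down to {7}, so v3 = 7. Remove 7 from v5, v8.
The 2 variables v5 and v8 are confined to {3, 5}, which locks those values in; drop them from v7.
v7's domain is down to {8}, so v7 = 8.
No further eliminations apply; v4 can still be any of 1, 6.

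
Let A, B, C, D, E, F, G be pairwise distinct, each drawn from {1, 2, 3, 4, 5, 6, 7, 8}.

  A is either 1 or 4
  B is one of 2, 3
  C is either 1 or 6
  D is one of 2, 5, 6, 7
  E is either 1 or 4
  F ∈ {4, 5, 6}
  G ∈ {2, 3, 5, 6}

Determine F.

5

The 7 variables together cover exactly {1, 2, 3, 4, 5, 6, 7} — 7 values for 7 variables — and 7 appears only in D's list, so D = 7.
A and E share exactly the 2 values {1, 4}; by pigeonhole those values go to them, so strike 1, 4 from C, F.
C has just one choice, so C = 6. Remove 6 from F, G.
So F = 5.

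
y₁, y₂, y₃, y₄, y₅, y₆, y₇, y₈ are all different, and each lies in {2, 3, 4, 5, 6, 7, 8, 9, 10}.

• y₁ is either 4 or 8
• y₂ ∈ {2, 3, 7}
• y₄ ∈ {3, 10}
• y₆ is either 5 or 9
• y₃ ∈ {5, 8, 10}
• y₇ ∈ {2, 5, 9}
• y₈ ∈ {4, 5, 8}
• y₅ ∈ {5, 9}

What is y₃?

10

The 8 variables together cover exactly {2, 3, 4, 5, 7, 8, 9, 10} — 8 values for 8 variables — and 7 appears only in y₂'s list, so y₂ = 7.
The 7 still-open variables draw from only 7 values {2, 3, 4, 5, 8, 9, 10}, so each is used; only y₇ can be 2, hence y₇ = 2.
The 6 still-open variables together cover exactly {3, 4, 5, 8, 9, 10} — 6 values for 6 variables — and 3 appears only in y₄'s list, so y₄ = 3.
The 5 still-open variables together cover exactly {4, 5, 8, 9, 10} — 5 values for 5 variables — and 10 appears only in y₃'s list, so y₃ = 10.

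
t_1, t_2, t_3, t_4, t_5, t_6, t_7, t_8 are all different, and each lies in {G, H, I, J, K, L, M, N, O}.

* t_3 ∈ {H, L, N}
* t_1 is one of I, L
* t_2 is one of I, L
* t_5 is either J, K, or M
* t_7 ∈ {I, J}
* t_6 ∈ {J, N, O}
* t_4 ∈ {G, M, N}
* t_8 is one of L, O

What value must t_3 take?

H

t_1 and t_2 share exactly the 2 values {I, L}; by pigeonhole those values go to them, so strike I, L from t_3, t_7, t_8.
t_7's domain is down to {J}, so t_7 = J. So t_5, t_6 can't be J.
t_8 has just one choice, so t_8 = O. Remove O from t_6.
t_6 has just one choice, so t_6 = N. Eliminate N elsewhere: t_3, t_4.
So t_3 = H.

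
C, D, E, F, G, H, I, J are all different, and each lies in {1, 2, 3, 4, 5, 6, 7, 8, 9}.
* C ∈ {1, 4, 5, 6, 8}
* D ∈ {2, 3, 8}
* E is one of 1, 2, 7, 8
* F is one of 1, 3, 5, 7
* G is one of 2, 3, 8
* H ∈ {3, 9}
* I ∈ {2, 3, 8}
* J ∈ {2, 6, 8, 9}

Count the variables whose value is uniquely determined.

2

The 3 variables D, G, I are confined to {2, 3, 8}, which locks those values in; drop them from C, E, F, H, J.
H has just one choice, so H = 9. So J can't be 9.
J's domain is down to {6}, so J = 6. Strike 6 from C.
Determined: H=9, J=6. The other variables each still have more than one consistent value. That makes 2.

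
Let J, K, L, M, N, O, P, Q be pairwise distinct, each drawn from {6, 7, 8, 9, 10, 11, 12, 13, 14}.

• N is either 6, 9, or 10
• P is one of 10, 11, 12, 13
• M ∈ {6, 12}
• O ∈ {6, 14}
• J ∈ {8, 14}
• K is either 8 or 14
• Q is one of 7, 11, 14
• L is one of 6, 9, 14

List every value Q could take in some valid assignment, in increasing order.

7, 11

J and K share exactly the 2 values {8, 14}; by pigeonhole those values go to them, so strike 8, 14 from L, O, Q.
O must be 6 (only option left). Remove 6 from L, M, N.
L must be 9 (only option left). Eliminate 9 elsewhere: N.
That leaves M = 12. Eliminate 12 elsewhere: P.
That leaves N = 10. So P can't be 10.
No further eliminations apply; Q can still be any of 7, 11.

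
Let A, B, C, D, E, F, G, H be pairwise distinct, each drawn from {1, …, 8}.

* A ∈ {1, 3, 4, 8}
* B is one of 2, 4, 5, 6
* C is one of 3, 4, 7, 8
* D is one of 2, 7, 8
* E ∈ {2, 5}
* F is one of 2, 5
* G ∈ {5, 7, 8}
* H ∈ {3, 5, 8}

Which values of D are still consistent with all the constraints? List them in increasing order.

The 8 variables together cover exactly {1, 2, 3, 4, 5, 6, 7, 8} — 8 values for 8 variables — and 1 appears only in A's list, so A = 1.
The 7 still-open variables draw from only 7 values {2, 3, 4, 5, 6, 7, 8}, so each is used; only B can be 6, hence B = 6.
The 6 still-open variables draw from only 6 values {2, 3, 4, 5, 7, 8}, so each is used; only C can be 4, hence C = 4.
The 5 still-open variables draw from only 5 values {2, 3, 5, 7, 8}, so each is used; only H can be 3, hence H = 3.
E and F between them cover only {2, 5} — a naked pair. Remove those values from D, G.
No further eliminations apply; D can still be any of 7, 8.

7, 8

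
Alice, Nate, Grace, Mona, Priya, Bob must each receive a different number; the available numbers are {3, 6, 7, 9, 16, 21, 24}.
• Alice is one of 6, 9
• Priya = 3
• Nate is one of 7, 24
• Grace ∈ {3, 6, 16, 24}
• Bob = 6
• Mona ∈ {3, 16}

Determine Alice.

9

Priya has just one choice, so Priya = 3. Remove 3 from Grace, Mona.
Bob has just one choice, so Bob = 6. Strike 6 from Alice, Grace.
So Alice = 9.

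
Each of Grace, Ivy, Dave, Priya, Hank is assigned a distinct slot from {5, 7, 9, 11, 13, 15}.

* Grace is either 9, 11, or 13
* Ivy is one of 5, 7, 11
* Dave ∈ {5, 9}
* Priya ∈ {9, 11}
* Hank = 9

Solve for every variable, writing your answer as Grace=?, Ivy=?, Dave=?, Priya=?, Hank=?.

Hank has just one choice, so Hank = 9. Eliminate 9 elsewhere: Grace, Dave, Priya.
Dave has just one choice, so Dave = 5. So Ivy can't be 5.
Priya's domain is down to {11}, so Priya = 11. Strike 11 from Grace, Ivy.
Grace's domain is down to {13}, so Grace = 13.
Ivy must be 7 (only option left).

Grace=13, Ivy=7, Dave=5, Priya=11, Hank=9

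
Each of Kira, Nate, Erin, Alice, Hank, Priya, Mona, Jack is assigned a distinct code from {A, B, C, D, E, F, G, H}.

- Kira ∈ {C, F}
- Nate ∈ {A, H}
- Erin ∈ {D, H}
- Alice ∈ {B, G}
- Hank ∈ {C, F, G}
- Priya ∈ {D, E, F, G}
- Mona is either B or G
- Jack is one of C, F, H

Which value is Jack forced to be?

The 8 variables draw from only 8 values {A, B, C, D, E, F, G, H}, so each is used; only Nate can be A, hence Nate = A.
The 7 still-open variables together cover exactly {B, C, D, E, F, G, H} — 7 values for 7 variables — and E appears only in Priya's list, so Priya = E.
Among the 6 still-open variables, D fits only Erin (and all 6 values in {B, C, D, F, G, H} must be used), so Erin = D.
The 5 still-open variables draw from only 5 values {B, C, F, G, H}, so each is used; only Jack can be H, hence Jack = H.

H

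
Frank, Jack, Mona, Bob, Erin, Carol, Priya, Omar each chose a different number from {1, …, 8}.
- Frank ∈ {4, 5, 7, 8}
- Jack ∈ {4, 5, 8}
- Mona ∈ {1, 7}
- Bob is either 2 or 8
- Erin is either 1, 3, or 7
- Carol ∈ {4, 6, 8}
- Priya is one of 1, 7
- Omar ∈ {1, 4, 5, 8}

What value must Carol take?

6

The 8 variables draw from only 8 values {1, 2, 3, 4, 5, 6, 7, 8}, so each is used; only Bob can be 2, hence Bob = 2.
Among the 7 still-open variables, 3 fits only Erin (and all 7 values in {1, 3, 4, 5, 6, 7, 8} must be used), so Erin = 3.
The 6 still-open variables draw from only 6 values {1, 4, 5, 6, 7, 8}, so each is used; only Carol can be 6, hence Carol = 6.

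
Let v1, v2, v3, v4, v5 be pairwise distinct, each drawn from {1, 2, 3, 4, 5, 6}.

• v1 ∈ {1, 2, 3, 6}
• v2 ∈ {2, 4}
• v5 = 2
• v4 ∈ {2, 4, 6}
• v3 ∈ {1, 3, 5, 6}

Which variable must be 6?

v5's domain is down to {2}, so v5 = 2. Strike 2 from v1, v2, v4.
v2's domain is down to {4}, so v2 = 4. Strike 4 from v4.
So 6 goes to v4.

v4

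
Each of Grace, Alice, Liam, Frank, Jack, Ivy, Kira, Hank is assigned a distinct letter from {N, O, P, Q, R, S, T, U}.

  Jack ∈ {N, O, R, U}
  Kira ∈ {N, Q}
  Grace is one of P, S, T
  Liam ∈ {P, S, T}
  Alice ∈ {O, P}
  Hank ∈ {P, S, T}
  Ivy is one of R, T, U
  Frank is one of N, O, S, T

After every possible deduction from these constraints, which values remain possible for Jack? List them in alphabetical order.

Among the 8 variables, Q fits only Kira (and all 8 values in {N, O, P, Q, R, S, T, U} must be used), so Kira = Q.
The 3 variables Grace, Liam, Hank are confined to {P, S, T}, which locks those values in; drop them from Alice, Frank, Ivy.
That leaves Alice = O. Remove O from Frank, Jack.
That leaves Frank = N. So Jack can't be N.
No further eliminations apply; Jack can still be any of R, U.

R, U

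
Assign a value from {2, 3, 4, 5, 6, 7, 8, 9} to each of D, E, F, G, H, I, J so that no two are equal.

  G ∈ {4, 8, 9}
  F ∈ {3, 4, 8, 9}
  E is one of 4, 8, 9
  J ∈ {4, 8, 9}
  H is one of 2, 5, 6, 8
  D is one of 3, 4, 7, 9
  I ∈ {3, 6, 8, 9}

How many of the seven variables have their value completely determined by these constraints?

3

E, G, J between them cover only {4, 8, 9} — a naked triple. Remove those values from D, F, H, I.
F's domain is down to {3}, so F = 3. So D, I can't be 3.
I must be 6 (only option left). Eliminate 6 elsewhere: H.
D must be 7 (only option left).
Determined: D=7, F=3, I=6. The other variables each still have more than one consistent value. That makes 3.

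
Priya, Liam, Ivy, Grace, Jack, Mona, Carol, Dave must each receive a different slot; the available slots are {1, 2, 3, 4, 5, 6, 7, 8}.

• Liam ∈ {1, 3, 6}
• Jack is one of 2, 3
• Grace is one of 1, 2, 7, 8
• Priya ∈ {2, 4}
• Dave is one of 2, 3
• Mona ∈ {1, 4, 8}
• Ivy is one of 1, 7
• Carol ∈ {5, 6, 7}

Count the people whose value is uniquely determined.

3

Among the 8 variables, 5 fits only Carol (and all 8 values in {1, 2, 3, 4, 5, 6, 7, 8} must be used), so Carol = 5.
The 7 still-open variables together cover exactly {1, 2, 3, 4, 6, 7, 8} — 7 values for 7 variables — and 6 appears only in Liam's list, so Liam = 6.
Jack and Dave between them cover only {2, 3} — a naked pair. Remove those values from Priya, Grace.
Priya has just one choice, so Priya = 4. Strike 4 from Mona.
Determined: Priya=4, Liam=6, Carol=5. The other people each still have more than one consistent value. That makes 3.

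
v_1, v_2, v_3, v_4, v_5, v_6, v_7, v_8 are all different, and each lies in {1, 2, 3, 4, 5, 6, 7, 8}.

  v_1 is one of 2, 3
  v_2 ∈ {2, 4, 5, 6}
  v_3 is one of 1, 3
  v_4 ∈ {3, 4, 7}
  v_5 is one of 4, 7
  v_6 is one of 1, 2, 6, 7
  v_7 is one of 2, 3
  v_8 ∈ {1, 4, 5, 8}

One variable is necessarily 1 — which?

v_3

The 8 variables together cover exactly {1, 2, 3, 4, 5, 6, 7, 8} — 8 values for 8 variables — and 8 appears only in v_8's list, so v_8 = 8.
Among the 7 still-open variables, 5 fits only v_2 (and all 7 values in {1, 2, 3, 4, 5, 6, 7} must be used), so v_2 = 5.
The 6 still-open variables draw from only 6 values {1, 2, 3, 4, 6, 7}, so each is used; only v_6 can be 6, hence v_6 = 6.
The 5 still-open variables draw from only 5 values {1, 2, 3, 4, 7}, so each is used; only v_3 can be 1, hence v_3 = 1.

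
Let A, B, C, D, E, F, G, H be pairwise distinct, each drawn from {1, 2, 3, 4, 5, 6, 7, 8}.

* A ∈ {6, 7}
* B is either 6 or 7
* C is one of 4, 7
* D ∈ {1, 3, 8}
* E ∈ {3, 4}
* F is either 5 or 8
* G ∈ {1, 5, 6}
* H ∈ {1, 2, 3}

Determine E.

The 8 variables draw from only 8 values {1, 2, 3, 4, 5, 6, 7, 8}, so each is used; only H can be 2, hence H = 2.
A and B between them cover only {6, 7} — a naked pair. Remove those values from C, G.
C's domain is down to {4}, so C = 4. Strike 4 from E.
So E = 3.

3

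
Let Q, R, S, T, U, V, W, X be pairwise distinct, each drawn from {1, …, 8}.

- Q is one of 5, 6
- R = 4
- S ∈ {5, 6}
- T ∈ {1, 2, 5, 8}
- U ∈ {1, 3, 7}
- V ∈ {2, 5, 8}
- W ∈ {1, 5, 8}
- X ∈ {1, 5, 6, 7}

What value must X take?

R must be 4 (only option left).
The 7 still-open variables draw from only 7 values {1, 2, 3, 5, 6, 7, 8}, so each is used; only U can be 3, hence U = 3.
The 6 still-open variables together cover exactly {1, 2, 5, 6, 7, 8} — 6 values for 6 variables — and 7 appears only in X's list, so X = 7.

7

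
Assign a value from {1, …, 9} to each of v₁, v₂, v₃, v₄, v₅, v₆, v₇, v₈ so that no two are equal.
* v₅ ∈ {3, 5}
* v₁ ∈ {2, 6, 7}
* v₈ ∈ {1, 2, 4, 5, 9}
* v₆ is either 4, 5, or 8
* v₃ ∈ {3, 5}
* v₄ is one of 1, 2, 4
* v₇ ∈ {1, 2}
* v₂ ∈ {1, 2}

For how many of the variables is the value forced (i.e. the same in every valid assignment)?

3

v₂ and v₇ between them cover only {1, 2} — a naked pair. Remove those values from v₁, v₄, v₈.
That leaves v₄ = 4. Strike 4 from v₆, v₈.
The 2 variables v₃ and v₅ are confined to {3, 5}, which locks those values in; drop them from v₆, v₈.
That leaves v₆ = 8.
v₈ must be 9 (only option left).
Determined: v₄=4, v₆=8, v₈=9. The other variables each still have more than one consistent value. That makes 3.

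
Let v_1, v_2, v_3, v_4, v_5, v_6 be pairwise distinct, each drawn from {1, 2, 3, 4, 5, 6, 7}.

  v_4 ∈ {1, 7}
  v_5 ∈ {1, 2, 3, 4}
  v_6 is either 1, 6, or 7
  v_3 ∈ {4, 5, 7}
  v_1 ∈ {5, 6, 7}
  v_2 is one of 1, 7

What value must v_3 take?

4

v_2 and v_4 between them cover only {1, 7} — a naked pair. Remove those values from v_1, v_3, v_5, v_6.
v_6's domain is down to {6}, so v_6 = 6. So v_1 can't be 6.
v_1 has just one choice, so v_1 = 5. Eliminate 5 elsewhere: v_3.
So v_3 = 4.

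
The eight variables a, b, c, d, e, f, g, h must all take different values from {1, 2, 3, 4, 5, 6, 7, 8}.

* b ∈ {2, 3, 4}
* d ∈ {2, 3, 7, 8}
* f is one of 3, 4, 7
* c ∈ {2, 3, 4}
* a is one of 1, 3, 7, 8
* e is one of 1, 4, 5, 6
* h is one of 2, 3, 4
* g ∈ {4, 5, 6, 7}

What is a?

b, c, h between them cover only {2, 3, 4} — a naked triple. Remove those values from a, d, e, f, g.
f has just one choice, so f = 7. Eliminate 7 elsewhere: a, d, g.
That leaves d = 8. Remove 8 from a.
So a = 1.

1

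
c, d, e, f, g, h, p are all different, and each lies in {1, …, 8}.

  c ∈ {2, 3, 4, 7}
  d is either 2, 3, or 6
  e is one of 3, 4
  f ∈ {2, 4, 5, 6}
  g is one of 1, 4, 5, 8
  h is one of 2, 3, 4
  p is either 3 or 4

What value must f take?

5

e and p share exactly the 2 values {3, 4}; by pigeonhole those values go to them, so strike 3, 4 from c, d, f, g, h.
h has just one choice, so h = 2. So c, d, f can't be 2.
c must be 7 (only option left).
d has just one choice, so d = 6. Strike 6 from f.
So f = 5.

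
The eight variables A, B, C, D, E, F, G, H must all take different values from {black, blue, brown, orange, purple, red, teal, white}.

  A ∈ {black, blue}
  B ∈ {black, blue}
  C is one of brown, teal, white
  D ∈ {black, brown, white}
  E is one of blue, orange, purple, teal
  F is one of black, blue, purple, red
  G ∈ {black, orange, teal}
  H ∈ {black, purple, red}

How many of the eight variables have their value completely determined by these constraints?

A and B share exactly the 2 values {black, blue}; by pigeonhole those values go to them, so strike black, blue from D, E, F, G, H.
F and H share exactly the 2 values {purple, red}; by pigeonhole those values go to them, so strike purple, red from E.
E and G share exactly the 2 values {orange, teal}; by pigeonhole those values go to them, so strike orange, teal from C.
Determined: none. The other variables each still have more than one consistent value. That makes 0.

0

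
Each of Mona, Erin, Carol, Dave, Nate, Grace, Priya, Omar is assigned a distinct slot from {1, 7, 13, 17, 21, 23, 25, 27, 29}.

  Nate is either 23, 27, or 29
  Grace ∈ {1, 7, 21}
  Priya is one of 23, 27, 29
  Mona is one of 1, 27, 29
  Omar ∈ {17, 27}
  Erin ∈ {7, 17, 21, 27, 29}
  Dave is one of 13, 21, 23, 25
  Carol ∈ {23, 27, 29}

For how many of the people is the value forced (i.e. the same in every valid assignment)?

Carol, Nate, Priya share exactly the 3 values {23, 27, 29}; by pigeonhole those values go to them, so strike 23, 27, 29 from Mona, Erin, Dave, Omar.
Mona has just one choice, so Mona = 1. Strike 1 from Grace.
Omar has just one choice, so Omar = 17. Eliminate 17 elsewhere: Erin.
Erin and Grace share exactly the 2 values {7, 21}; by pigeonhole those values go to them, so strike 7, 21 from Dave.
Determined: Mona=1, Omar=17. The other people each still have more than one consistent value. That makes 2.

2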